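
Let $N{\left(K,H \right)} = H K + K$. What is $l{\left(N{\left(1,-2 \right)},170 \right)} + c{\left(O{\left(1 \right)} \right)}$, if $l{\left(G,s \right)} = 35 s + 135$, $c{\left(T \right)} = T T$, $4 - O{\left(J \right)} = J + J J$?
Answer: $6089$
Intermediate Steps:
$O{\left(J \right)} = 4 - J - J^{2}$ ($O{\left(J \right)} = 4 - \left(J + J J\right) = 4 - \left(J + J^{2}\right) = 4 - J - J^{2}$)
$c{\left(T \right)} = T^{2}$
$N{\left(K,H \right)} = K + H K$
$l{\left(G,s \right)} = 135 + 35 s$
$l{\left(N{\left(1,-2 \right)},170 \right)} + c{\left(O{\left(1 \right)} \right)} = \left(135 + 35 \cdot 170\right) + \left(4 - 1 - 1^{2}\right)^{2} = \left(135 + 5950\right) + \left(4 - 1 - 1\right)^{2} = 6085 + \left(4 - 1 - 1\right)^{2} = 6085 + 2^{2} = 6085 + 4 = 6089$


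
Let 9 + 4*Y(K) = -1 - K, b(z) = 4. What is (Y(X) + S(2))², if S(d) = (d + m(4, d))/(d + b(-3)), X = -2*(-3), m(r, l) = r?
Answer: 9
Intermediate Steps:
X = 6
Y(K) = -5/2 - K/4 (Y(K) = -9/4 + (-1 - K)/4 = -9/4 + (-¼ - K/4) = -5/2 - K/4)
S(d) = 1 (S(d) = (d + 4)/(d + 4) = (4 + d)/(4 + d) = 1)
(Y(X) + S(2))² = ((-5/2 - ¼*6) + 1)² = ((-5/2 - 3/2) + 1)² = (-4 + 1)² = (-3)² = 9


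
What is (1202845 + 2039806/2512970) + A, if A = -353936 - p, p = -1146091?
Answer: 2506688594903/1256485 ≈ 1.9950e+6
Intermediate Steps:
A = 792155 (A = -353936 - 1*(-1146091) = -353936 + 1146091 = 792155)
(1202845 + 2039806/2512970) + A = (1202845 + 2039806/2512970) + 792155 = (1202845 + 2039806*(1/2512970)) + 792155 = (1202845 + 1019903/1256485) + 792155 = 1511357719728/1256485 + 792155 = 2506688594903/1256485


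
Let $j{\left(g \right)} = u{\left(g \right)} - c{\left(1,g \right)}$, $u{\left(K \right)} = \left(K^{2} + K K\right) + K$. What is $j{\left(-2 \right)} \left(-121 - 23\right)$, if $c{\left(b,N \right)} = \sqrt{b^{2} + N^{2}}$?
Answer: $-864 + 144 \sqrt{5} \approx -542.01$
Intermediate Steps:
$c{\left(b,N \right)} = \sqrt{N^{2} + b^{2}}$
$u{\left(K \right)} = K + 2 K^{2}$ ($u{\left(K \right)} = \left(K^{2} + K^{2}\right) + K = 2 K^{2} + K = K + 2 K^{2}$)
$j{\left(g \right)} = - \sqrt{1 + g^{2}} + g \left(1 + 2 g\right)$ ($j{\left(g \right)} = g \left(1 + 2 g\right) - \sqrt{g^{2} + 1^{2}} = g \left(1 + 2 g\right) - \sqrt{g^{2} + 1} = g \left(1 + 2 g\right) - \sqrt{1 + g^{2}} = - \sqrt{1 + g^{2}} + g \left(1 + 2 g\right)$)
$j{\left(-2 \right)} \left(-121 - 23\right) = \left(- \sqrt{1 + \left(-2\right)^{2}} - 2 \left(1 + 2 \left(-2\right)\right)\right) \left(-121 - 23\right) = \left(- \sqrt{1 + 4} - 2 \left(1 - 4\right)\right) \left(-144\right) = \left(- \sqrt{5} - -6\right) \left(-144\right) = \left(- \sqrt{5} + 6\right) \left(-144\right) = \left(6 - \sqrt{5}\right) \left(-144\right) = -864 + 144 \sqrt{5}$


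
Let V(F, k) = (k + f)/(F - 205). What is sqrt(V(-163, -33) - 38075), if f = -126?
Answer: I*sqrt(322263143)/92 ≈ 195.13*I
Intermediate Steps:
V(F, k) = (-126 + k)/(-205 + F) (V(F, k) = (k - 126)/(F - 205) = (-126 + k)/(-205 + F))
sqrt(V(-163, -33) - 38075) = sqrt((-126 - 33)/(-205 - 163) - 38075) = sqrt(-159/(-368) - 38075) = sqrt(-1/368*(-159) - 38075) = sqrt(159/368 - 38075) = sqrt(-14011441/368) = I*sqrt(322263143)/92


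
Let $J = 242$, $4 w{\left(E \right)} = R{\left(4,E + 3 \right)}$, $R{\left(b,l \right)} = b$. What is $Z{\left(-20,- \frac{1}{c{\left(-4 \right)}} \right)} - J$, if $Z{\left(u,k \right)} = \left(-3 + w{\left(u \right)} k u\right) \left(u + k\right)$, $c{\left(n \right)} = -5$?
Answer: $- \frac{517}{5} \approx -103.4$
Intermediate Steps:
$w{\left(E \right)} = 1$ ($w{\left(E \right)} = \frac{1}{4} \cdot 4 = 1$)
$Z{\left(u,k \right)} = \left(-3 + k u\right) \left(k + u\right)$ ($Z{\left(u,k \right)} = \left(-3 + 1 k u\right) \left(u + k\right) = \left(-3 + k u\right) \left(k + u\right)$)
$Z{\left(-20,- \frac{1}{c{\left(-4 \right)}} \right)} - J = \left(- 3 \left(- \frac{1}{-5}\right) - -60 + - \frac{1}{-5} \left(-20\right)^{2} - 20 \left(- \frac{1}{-5}\right)^{2}\right) - 242 = \left(- 3 \left(\left(-1\right) \left(- \frac{1}{5}\right)\right) + 60 + \left(-1\right) \left(- \frac{1}{5}\right) 400 - 20 \left(\left(-1\right) \left(- \frac{1}{5}\right)\right)^{2}\right) - 242 = \left(\left(-3\right) \frac{1}{5} + 60 + \frac{1}{5} \cdot 400 - \frac{20}{25}\right) - 242 = \left(- \frac{3}{5} + 60 + 80 - \frac{4}{5}\right) - 242 = \frac{693}{5} - 242 = - \frac{517}{5}$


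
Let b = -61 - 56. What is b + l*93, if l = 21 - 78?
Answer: -5418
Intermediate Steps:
b = -117
l = -57
b + l*93 = -117 - 57*93 = -117 - 5301 = -5418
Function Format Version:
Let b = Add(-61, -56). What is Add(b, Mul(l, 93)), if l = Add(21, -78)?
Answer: -5418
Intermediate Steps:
b = -117
l = -57
Add(b, Mul(l, 93)) = Add(-117, Mul(-57, 93)) = Add(-117, -5301) = -5418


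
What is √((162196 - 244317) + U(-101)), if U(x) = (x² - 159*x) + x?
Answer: 3*I*√6218 ≈ 236.56*I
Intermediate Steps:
U(x) = x² - 158*x
√((162196 - 244317) + U(-101)) = √((162196 - 244317) - 101*(-158 - 101)) = √(-82121 - 101*(-259)) = √(-82121 + 26159) = √(-55962) = 3*I*√6218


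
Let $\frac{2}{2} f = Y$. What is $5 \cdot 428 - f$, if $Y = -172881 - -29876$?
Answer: $145145$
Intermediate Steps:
$Y = -143005$ ($Y = -172881 + 29876 = -143005$)
$f = -143005$
$5 \cdot 428 - f = 5 \cdot 428 - -143005 = 2140 + 143005 = 145145$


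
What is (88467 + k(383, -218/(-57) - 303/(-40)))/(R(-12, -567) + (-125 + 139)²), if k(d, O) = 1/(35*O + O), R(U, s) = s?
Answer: -6898037581/28927983 ≈ -238.46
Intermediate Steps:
k(d, O) = 1/(36*O)
(88467 + k(383, -218/(-57) - 303/(-40)))/(R(-12, -567) + (-125 + 139)²) = (88467 + 1/(36*(-218/(-57) - 303/(-40))))/(-567 + (-125 + 139)²) = (88467 + 1/(36*(-218*(-1/57) - 303*(-1/40))))/(-567 + 14²) = (88467 + 1/(36*(218/57 + 303/40)))/(-567 + 196) = (88467 + 1/(36*(25991/2280)))/(-371) = (88467 + (1/36)*(2280/25991))*(-1/371) = (88467 + 190/77973)*(-1/371) = (6898037581/77973)*(-1/371) = -6898037581/28927983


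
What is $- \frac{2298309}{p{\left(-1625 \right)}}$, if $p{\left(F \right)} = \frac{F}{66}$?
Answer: $\frac{11668338}{125} \approx 93347.0$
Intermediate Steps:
$p{\left(F \right)} = \frac{F}{66}$ ($p{\left(F \right)} = F \frac{1}{66} = \frac{F}{66}$)
$- \frac{2298309}{p{\left(-1625 \right)}} = - \frac{2298309}{\frac{1}{66} \left(-1625\right)} = - \frac{2298309}{- \frac{1625}{66}} = \left(-2298309\right) \left(- \frac{66}{1625}\right) = \frac{11668338}{125}$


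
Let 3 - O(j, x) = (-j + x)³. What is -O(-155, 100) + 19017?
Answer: 16600389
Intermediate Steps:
O(j, x) = 3 - (x - j)³ (O(j, x) = 3 - (-j + x)³ = 3 - (x - j)³)
-O(-155, 100) + 19017 = -(3 + (-155 - 1*100)³) + 19017 = -(3 + (-155 - 100)³) + 19017 = -(3 + (-255)³) + 19017 = -(3 - 16581375) + 19017 = -1*(-16581372) + 19017 = 16581372 + 19017 = 16600389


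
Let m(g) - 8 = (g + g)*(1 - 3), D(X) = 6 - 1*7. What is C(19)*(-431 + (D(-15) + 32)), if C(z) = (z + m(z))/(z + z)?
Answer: 9800/19 ≈ 515.79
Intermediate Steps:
D(X) = -1 (D(X) = 6 - 7 = -1)
m(g) = 8 - 4*g (m(g) = 8 + (g + g)*(1 - 3) = 8 + (2*g)*(-2) = 8 - 4*g)
C(z) = (8 - 3*z)/(2*z) (C(z) = (z + (8 - 4*z))/(z + z) = (8 - 3*z)/((2*z)) = (8 - 3*z)*(1/(2*z)) = (8 - 3*z)/(2*z))
C(19)*(-431 + (D(-15) + 32)) = (-3/2 + 4/19)*(-431 + (-1 + 32)) = (-3/2 + 4*(1/19))*(-431 + 31) = (-3/2 + 4/19)*(-400) = -49/38*(-400) = 9800/19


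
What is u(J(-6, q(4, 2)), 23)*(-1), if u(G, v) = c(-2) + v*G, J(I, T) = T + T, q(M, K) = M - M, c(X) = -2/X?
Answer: -1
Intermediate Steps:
q(M, K) = 0
J(I, T) = 2*T
u(G, v) = 1 + G*v (u(G, v) = -2/(-2) + v*G = -2*(-½) + G*v = 1 + G*v)
u(J(-6, q(4, 2)), 23)*(-1) = (1 + (2*0)*23)*(-1) = (1 + 0*23)*(-1) = (1 + 0)*(-1) = 1*(-1) = -1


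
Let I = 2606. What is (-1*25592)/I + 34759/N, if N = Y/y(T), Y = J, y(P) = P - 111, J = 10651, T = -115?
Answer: -10372050998/13878253 ≈ -747.36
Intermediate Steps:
y(P) = -111 + P
Y = 10651
N = -10651/226 (N = 10651/(-111 - 115) = 10651/(-226) = 10651*(-1/226) = -10651/226 ≈ -47.128)
(-1*25592)/I + 34759/N = -1*25592/2606 + 34759/(-10651/226) = -25592*1/2606 + 34759*(-226/10651) = -12796/1303 - 7855534/10651 = -10372050998/13878253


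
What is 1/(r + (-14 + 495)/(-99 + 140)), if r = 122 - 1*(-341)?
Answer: 41/19464 ≈ 0.0021065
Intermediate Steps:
r = 463 (r = 122 + 341 = 463)
1/(r + (-14 + 495)/(-99 + 140)) = 1/(463 + (-14 + 495)/(-99 + 140)) = 1/(463 + 481/41) = 1/(19464/41) = 41/19464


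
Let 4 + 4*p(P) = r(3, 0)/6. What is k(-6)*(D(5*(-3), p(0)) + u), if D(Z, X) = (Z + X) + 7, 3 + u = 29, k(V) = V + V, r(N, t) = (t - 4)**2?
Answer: -212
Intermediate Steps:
r(N, t) = (-4 + t)**2
p(P) = -1/3 (p(P) = -1 + ((-4 + 0)**2/6)/4 = -1 + ((-4)**2*(1/6))/4 = -1 + (16*(1/6))/4 = -1 + (1/4)*(8/3) = -1 + 2/3 = -1/3)
k(V) = 2*V
u = 26 (u = -3 + 29 = 26)
D(Z, X) = 7 + X + Z (D(Z, X) = (X + Z) + 7 = 7 + X + Z)
k(-6)*(D(5*(-3), p(0)) + u) = (2*(-6))*((7 - 1/3 + 5*(-3)) + 26) = -12*((7 - 1/3 - 15) + 26) = -12*(-25/3 + 26) = -12*53/3 = -212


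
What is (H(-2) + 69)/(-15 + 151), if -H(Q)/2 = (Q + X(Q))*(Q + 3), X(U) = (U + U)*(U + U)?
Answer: 41/136 ≈ 0.30147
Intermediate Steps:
X(U) = 4*U**2 (X(U) = (2*U)*(2*U) = 4*U**2)
H(Q) = -2*(3 + Q)*(Q + 4*Q**2) (H(Q) = -2*(Q + 4*Q**2)*(Q + 3) = -2*(Q + 4*Q**2)*(3 + Q) = -2*(3 + Q)*(Q + 4*Q**2))
(H(-2) + 69)/(-15 + 151) = (2*(-2)*(-3 - 13*(-2) - 4*(-2)**2) + 69)/(-15 + 151) = (2*(-2)*(-3 + 26 - 4*4) + 69)/136 = (2*(-2)*(-3 + 26 - 16) + 69)*(1/136) = (2*(-2)*7 + 69)*(1/136) = (-28 + 69)*(1/136) = 41*(1/136) = 41/136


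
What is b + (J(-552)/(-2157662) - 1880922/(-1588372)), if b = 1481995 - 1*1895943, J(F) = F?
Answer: -354666517271866141/856792476566 ≈ -4.1395e+5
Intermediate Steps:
b = -413948 (b = 1481995 - 1895943 = -413948)
b + (J(-552)/(-2157662) - 1880922/(-1588372)) = -413948 + (-552/(-2157662) - 1880922/(-1588372)) = -413948 + (-552*(-1/2157662) - 1880922*(-1/1588372)) = -413948 + (276/1078831 + 940461/794186) = -413948 + 1014817676427/856792476566 = -354666517271866141/856792476566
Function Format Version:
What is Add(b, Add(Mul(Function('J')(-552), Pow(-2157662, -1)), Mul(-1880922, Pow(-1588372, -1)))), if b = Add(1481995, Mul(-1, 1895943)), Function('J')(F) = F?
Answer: Rational(-354666517271866141, 856792476566) ≈ -4.1395e+5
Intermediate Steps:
b = -413948 (b = Add(1481995, -1895943) = -413948)
Add(b, Add(Mul(Function('J')(-552), Pow(-2157662, -1)), Mul(-1880922, Pow(-1588372, -1)))) = Add(-413948, Add(Mul(-552, Pow(-2157662, -1)), Mul(-1880922, Pow(-1588372, -1)))) = Add(-413948, Add(Mul(-552, Rational(-1, 2157662)), Mul(-1880922, Rational(-1, 1588372)))) = Add(-413948, Add(Rational(276, 1078831), Rational(940461, 794186))) = Add(-413948, Rational(1014817676427, 856792476566)) = Rational(-354666517271866141, 856792476566)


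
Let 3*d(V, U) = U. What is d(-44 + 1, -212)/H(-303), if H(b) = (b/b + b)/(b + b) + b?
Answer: 10706/45829 ≈ 0.23361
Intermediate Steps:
d(V, U) = U/3
H(b) = b + (1 + b)/(2*b) (H(b) = (1 + b)/((2*b)) + b = (1 + b)*(1/(2*b)) + b = (1 + b)/(2*b) + b = b + (1 + b)/(2*b))
d(-44 + 1, -212)/H(-303) = ((⅓)*(-212))/(½ - 303 + (½)/(-303)) = -212/(3*(½ - 303 + (½)*(-1/303))) = -212/(3*(½ - 303 - 1/606)) = -212/(3*(-91658/303)) = -212/3*(-303/91658) = 10706/45829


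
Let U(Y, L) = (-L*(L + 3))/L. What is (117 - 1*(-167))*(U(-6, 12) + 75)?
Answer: 17040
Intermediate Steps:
U(Y, L) = -3 - L (U(Y, L) = (-L*(3 + L))/L = -3 - L)
(117 - 1*(-167))*(U(-6, 12) + 75) = (117 - 1*(-167))*((-3 - 1*12) + 75) = (117 + 167)*((-3 - 12) + 75) = 284*(-15 + 75) = 284*60 = 17040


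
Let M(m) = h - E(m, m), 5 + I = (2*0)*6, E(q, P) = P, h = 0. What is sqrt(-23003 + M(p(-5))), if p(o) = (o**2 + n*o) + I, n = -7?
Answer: 3*I*sqrt(2562) ≈ 151.85*I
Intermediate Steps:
I = -5 (I = -5 + (2*0)*6 = -5 + 0*6 = -5 + 0 = -5)
p(o) = -5 + o**2 - 7*o (p(o) = (o**2 - 7*o) - 5 = -5 + o**2 - 7*o)
M(m) = -m (M(m) = 0 - m = -m)
sqrt(-23003 + M(p(-5))) = sqrt(-23003 - (-5 + (-5)**2 - 7*(-5))) = sqrt(-23003 - (-5 + 25 + 35)) = sqrt(-23003 - 1*55) = sqrt(-23003 - 55) = sqrt(-23058) = 3*I*sqrt(2562)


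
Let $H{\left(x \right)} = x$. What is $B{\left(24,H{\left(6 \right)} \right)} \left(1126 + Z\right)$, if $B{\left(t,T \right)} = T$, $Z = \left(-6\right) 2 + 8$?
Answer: $6732$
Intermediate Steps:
$Z = -4$ ($Z = -12 + 8 = -4$)
$B{\left(24,H{\left(6 \right)} \right)} \left(1126 + Z\right) = 6 \left(1126 - 4\right) = 6 \cdot 1122 = 6732$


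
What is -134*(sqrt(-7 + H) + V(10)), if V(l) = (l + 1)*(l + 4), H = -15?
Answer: -20636 - 134*I*sqrt(22) ≈ -20636.0 - 628.52*I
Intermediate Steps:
V(l) = (1 + l)*(4 + l)
-134*(sqrt(-7 + H) + V(10)) = -134*(sqrt(-7 - 15) + (4 + 10**2 + 5*10)) = -134*(sqrt(-22) + (4 + 100 + 50)) = -134*(I*sqrt(22) + 154) = -134*(154 + I*sqrt(22)) = -20636 - 134*I*sqrt(22)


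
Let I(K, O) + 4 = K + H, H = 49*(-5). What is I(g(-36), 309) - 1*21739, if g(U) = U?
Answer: -22024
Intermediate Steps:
H = -245
I(K, O) = -249 + K (I(K, O) = -4 + (K - 245) = -4 + (-245 + K) = -249 + K)
I(g(-36), 309) - 1*21739 = (-249 - 36) - 1*21739 = -285 - 21739 = -22024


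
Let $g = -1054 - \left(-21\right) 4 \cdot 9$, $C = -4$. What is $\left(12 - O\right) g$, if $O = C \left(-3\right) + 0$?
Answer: $0$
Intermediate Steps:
$g = -298$ ($g = -1054 - \left(-84\right) 9 = -1054 - -756 = -1054 + 756 = -298$)
$O = 12$ ($O = \left(-4\right) \left(-3\right) + 0 = 12 + 0 = 12$)
$\left(12 - O\right) g = \left(12 - 12\right) \left(-298\right) = 0 \left(-298\right) = 0$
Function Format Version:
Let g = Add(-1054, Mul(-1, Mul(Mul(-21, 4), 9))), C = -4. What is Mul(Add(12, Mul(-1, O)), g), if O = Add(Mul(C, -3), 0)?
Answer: 0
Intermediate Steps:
g = -298 (g = Add(-1054, Mul(-1, Mul(-84, 9))) = Add(-1054, Mul(-1, -756)) = Add(-1054, 756) = -298)
O = 12 (O = Add(Mul(-4, -3), 0) = Add(12, 0) = 12)
Mul(Add(12, Mul(-1, O)), g) = Mul(Add(12, Mul(-1, 12)), -298) = Mul(Add(12, -12), -298) = Mul(0, -298) = 0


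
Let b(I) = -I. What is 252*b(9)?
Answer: -2268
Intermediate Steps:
252*b(9) = 252*(-1*9) = 252*(-9) = -2268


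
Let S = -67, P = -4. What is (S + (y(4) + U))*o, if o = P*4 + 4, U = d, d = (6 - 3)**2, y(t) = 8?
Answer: 600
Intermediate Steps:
d = 9 (d = 3**2 = 9)
U = 9
o = -12 (o = -4*4 + 4 = -16 + 4 = -12)
(S + (y(4) + U))*o = (-67 + (8 + 9))*(-12) = (-67 + 17)*(-12) = -50*(-12) = 600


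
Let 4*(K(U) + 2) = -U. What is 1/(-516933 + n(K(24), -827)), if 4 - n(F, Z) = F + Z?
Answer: -1/516094 ≈ -1.9376e-6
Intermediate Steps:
K(U) = -2 - U/4 (K(U) = -2 + (-U)/4 = -2 - U/4)
n(F, Z) = 4 - F - Z (n(F, Z) = 4 - (F + Z) = 4 + (-F - Z) = 4 - F - Z)
1/(-516933 + n(K(24), -827)) = 1/(-516933 + (4 - (-2 - 1/4*24) - 1*(-827))) = 1/(-516933 + (4 - (-2 - 6) + 827)) = 1/(-516933 + (4 - 1*(-8) + 827)) = 1/(-516933 + (4 + 8 + 827)) = 1/(-516933 + 839) = 1/(-516094) = -1/516094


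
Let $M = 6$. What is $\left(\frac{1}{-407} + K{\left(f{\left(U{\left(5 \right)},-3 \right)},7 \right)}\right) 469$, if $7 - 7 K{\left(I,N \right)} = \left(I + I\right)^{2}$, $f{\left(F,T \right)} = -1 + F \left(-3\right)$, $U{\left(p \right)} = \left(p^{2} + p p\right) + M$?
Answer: $- \frac{3115129222}{407} \approx -7.6539 \cdot 10^{6}$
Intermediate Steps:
$U{\left(p \right)} = 6 + 2 p^{2}$ ($U{\left(p \right)} = \left(p^{2} + p p\right) + 6 = \left(p^{2} + p^{2}\right) + 6 = 2 p^{2} + 6 = 6 + 2 p^{2}$)
$f{\left(F,T \right)} = -1 - 3 F$
$K{\left(I,N \right)} = 1 - \frac{4 I^{2}}{7}$ ($K{\left(I,N \right)} = 1 - \frac{\left(I + I\right)^{2}}{7} = 1 - \frac{\left(2 I\right)^{2}}{7} = 1 - \frac{4 I^{2}}{7}$)
$\left(\frac{1}{-407} + K{\left(f{\left(U{\left(5 \right)},-3 \right)},7 \right)}\right) 469 = \left(\frac{1}{-407} + \left(1 - \frac{4 \left(-1 - 3 \left(6 + 2 \cdot 5^{2}\right)\right)^{2}}{7}\right)\right) 469 = \left(- \frac{1}{407} + \left(1 - \frac{4 \left(-1 - 3 \left(6 + 2 \cdot 25\right)\right)^{2}}{7}\right)\right) 469 = \left(- \frac{1}{407} + \left(1 - \frac{4 \left(-1 - 3 \left(6 + 50\right)\right)^{2}}{7}\right)\right) 469 = \left(- \frac{1}{407} + \left(1 - \frac{4 \left(-1 - 168\right)^{2}}{7}\right)\right) 469 = \left(- \frac{1}{407} + \left(1 - \frac{4 \left(-169\right)^{2}}{7}\right)\right) 469 = \left(- \frac{1}{407} + \left(1 - \frac{114244}{7}\right)\right) 469 = \left(- \frac{1}{407} - \frac{114237}{7}\right) 469 = \left(- \frac{46494466}{2849}\right) 469 = - \frac{3115129222}{407}$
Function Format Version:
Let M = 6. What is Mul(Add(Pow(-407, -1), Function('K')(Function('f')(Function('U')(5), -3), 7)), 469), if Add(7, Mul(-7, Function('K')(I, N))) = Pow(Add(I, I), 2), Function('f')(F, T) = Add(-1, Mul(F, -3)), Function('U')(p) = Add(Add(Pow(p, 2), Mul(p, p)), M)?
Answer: Rational(-3115129222, 407) ≈ -7.6539e+6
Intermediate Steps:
Function('U')(p) = Add(6, Mul(2, Pow(p, 2))) (Function('U')(p) = Add(Add(Pow(p, 2), Mul(p, p)), 6) = Add(Add(Pow(p, 2), Pow(p, 2)), 6) = Add(Mul(2, Pow(p, 2)), 6) = Add(6, Mul(2, Pow(p, 2))))
Function('f')(F, T) = Add(-1, Mul(-3, F))
Function('K')(I, N) = Add(1, Mul(Rational(-4, 7), Pow(I, 2))) (Function('K')(I, N) = Add(1, Mul(Rational(-1, 7), Pow(Add(I, I), 2))) = Add(1, Mul(Rational(-1, 7), Pow(Mul(2, I), 2))) = Add(1, Mul(Rational(-1, 7), Mul(4, Pow(I, 2)))) = Add(1, Mul(Rational(-4, 7), Pow(I, 2))))
Mul(Add(Pow(-407, -1), Function('K')(Function('f')(Function('U')(5), -3), 7)), 469) = Mul(Add(Pow(-407, -1), Add(1, Mul(Rational(-4, 7), Pow(Add(-1, Mul(-3, Add(6, Mul(2, Pow(5, 2))))), 2)))), 469) = Mul(Add(Rational(-1, 407), Add(1, Mul(Rational(-4, 7), Pow(Add(-1, Mul(-3, Add(6, Mul(2, 25)))), 2)))), 469) = Mul(Add(Rational(-1, 407), Add(1, Mul(Rational(-4, 7), Pow(Add(-1, Mul(-3, Add(6, 50))), 2)))), 469) = Mul(Add(Rational(-1, 407), Add(1, Mul(Rational(-4, 7), Pow(Add(-1, Mul(-3, 56)), 2)))), 469) = Mul(Add(Rational(-1, 407), Add(1, Mul(Rational(-4, 7), Pow(Add(-1, -168), 2)))), 469) = Mul(Add(Rational(-1, 407), Add(1, Mul(Rational(-4, 7), Pow(-169, 2)))), 469) = Mul(Add(Rational(-1, 407), Add(1, Mul(Rational(-4, 7), 28561))), 469) = Mul(Add(Rational(-1, 407), Add(1, Rational(-114244, 7))), 469) = Mul(Add(Rational(-1, 407), Rational(-114237, 7)), 469) = Mul(Rational(-46494466, 2849), 469) = Rational(-3115129222, 407)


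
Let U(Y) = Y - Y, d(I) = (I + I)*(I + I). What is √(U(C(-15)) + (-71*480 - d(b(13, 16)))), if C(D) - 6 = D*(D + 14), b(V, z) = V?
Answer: 2*I*√8689 ≈ 186.43*I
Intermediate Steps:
d(I) = 4*I² (d(I) = (2*I)*(2*I) = 4*I²)
C(D) = 6 + D*(14 + D) (C(D) = 6 + D*(D + 14) = 6 + D*(14 + D))
U(Y) = 0
√(U(C(-15)) + (-71*480 - d(b(13, 16)))) = √(0 + (-71*480 - 4*13²)) = √(0 + (-34080 - 4*169)) = √(0 + (-34080 - 1*676)) = √(0 + (-34080 - 676)) = √(0 - 34756) = √(-34756) = 2*I*√8689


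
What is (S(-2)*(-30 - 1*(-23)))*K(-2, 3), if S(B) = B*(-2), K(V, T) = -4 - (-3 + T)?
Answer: 112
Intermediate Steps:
K(V, T) = -1 - T (K(V, T) = -4 + (3 - T) = -1 - T)
S(B) = -2*B
(S(-2)*(-30 - 1*(-23)))*K(-2, 3) = ((-2*(-2))*(-30 - 1*(-23)))*(-1 - 1*3) = (4*(-30 + 23))*(-1 - 3) = (4*(-7))*(-4) = -28*(-4) = 112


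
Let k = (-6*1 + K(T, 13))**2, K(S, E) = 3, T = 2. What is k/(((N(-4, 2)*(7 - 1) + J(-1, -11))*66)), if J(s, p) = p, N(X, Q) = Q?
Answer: 3/22 ≈ 0.13636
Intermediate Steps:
k = 9 (k = (-6*1 + 3)**2 = (-6 + 3)**2 = (-3)**2 = 9)
k/(((N(-4, 2)*(7 - 1) + J(-1, -11))*66)) = 9/(((2*(7 - 1) - 11)*66)) = 9/(((2*6 - 11)*66)) = 9/(((12 - 11)*66)) = 9/((1*66)) = 9/66 = 9*(1/66) = 3/22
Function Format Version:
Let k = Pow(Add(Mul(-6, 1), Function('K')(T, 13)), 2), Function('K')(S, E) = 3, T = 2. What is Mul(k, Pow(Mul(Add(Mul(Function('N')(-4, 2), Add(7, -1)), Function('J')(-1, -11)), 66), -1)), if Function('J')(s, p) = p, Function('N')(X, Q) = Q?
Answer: Rational(3, 22) ≈ 0.13636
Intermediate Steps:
k = 9 (k = Pow(Add(Mul(-6, 1), 3), 2) = Pow(Add(-6, 3), 2) = Pow(-3, 2) = 9)
Mul(k, Pow(Mul(Add(Mul(Function('N')(-4, 2), Add(7, -1)), Function('J')(-1, -11)), 66), -1)) = Mul(9, Pow(Mul(Add(Mul(2, Add(7, -1)), -11), 66), -1)) = Mul(9, Pow(Mul(Add(Mul(2, 6), -11), 66), -1)) = Mul(9, Pow(Mul(Add(12, -11), 66), -1)) = Mul(9, Pow(Mul(1, 66), -1)) = Mul(9, Pow(66, -1)) = Mul(9, Rational(1, 66)) = Rational(3, 22)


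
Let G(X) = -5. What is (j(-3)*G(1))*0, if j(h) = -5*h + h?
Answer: 0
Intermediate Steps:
j(h) = -4*h
(j(-3)*G(1))*0 = (-4*(-3)*(-5))*0 = (12*(-5))*0 = -60*0 = 0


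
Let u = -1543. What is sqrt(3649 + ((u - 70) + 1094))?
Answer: sqrt(3130) ≈ 55.946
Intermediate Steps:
sqrt(3649 + ((u - 70) + 1094)) = sqrt(3649 + ((-1543 - 70) + 1094)) = sqrt(3649 + (-1613 + 1094)) = sqrt(3649 - 519) = sqrt(3130)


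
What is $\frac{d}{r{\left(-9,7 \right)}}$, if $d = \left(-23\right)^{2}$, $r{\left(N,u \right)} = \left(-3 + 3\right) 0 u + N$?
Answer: $- \frac{529}{9} \approx -58.778$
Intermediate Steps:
$r{\left(N,u \right)} = N$ ($r{\left(N,u \right)} = 0 \cdot 0 + N = 0 + N = N$)
$d = 529$
$\frac{d}{r{\left(-9,7 \right)}} = \frac{529}{-9} = 529 \left(- \frac{1}{9}\right) = - \frac{529}{9}$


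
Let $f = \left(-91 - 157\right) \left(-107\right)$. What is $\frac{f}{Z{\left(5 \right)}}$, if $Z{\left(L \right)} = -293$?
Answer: $- \frac{26536}{293} \approx -90.567$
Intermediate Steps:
$f = 26536$ ($f = \left(-248\right) \left(-107\right) = 26536$)
$\frac{f}{Z{\left(5 \right)}} = \frac{26536}{-293} = 26536 \left(- \frac{1}{293}\right) = - \frac{26536}{293}$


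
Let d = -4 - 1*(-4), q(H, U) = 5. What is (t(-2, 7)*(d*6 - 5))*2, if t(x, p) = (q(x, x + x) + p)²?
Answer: -1440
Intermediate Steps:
t(x, p) = (5 + p)²
d = 0 (d = -4 + 4 = 0)
(t(-2, 7)*(d*6 - 5))*2 = ((5 + 7)²*(0*6 - 5))*2 = (12²*(0 - 5))*2 = (144*(-5))*2 = -720*2 = -1440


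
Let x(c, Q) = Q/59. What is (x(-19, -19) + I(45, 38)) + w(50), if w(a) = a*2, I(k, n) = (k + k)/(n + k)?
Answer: 493433/4897 ≈ 100.76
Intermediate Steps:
I(k, n) = 2*k/(k + n) (I(k, n) = (2*k)/(k + n) = 2*k/(k + n))
x(c, Q) = Q/59 (x(c, Q) = Q*(1/59) = Q/59)
w(a) = 2*a
(x(-19, -19) + I(45, 38)) + w(50) = ((1/59)*(-19) + 2*45/(45 + 38)) + 2*50 = (-19/59 + 2*45/83) + 100 = (-19/59 + 2*45*(1/83)) + 100 = (-19/59 + 90/83) + 100 = 3733/4897 + 100 = 493433/4897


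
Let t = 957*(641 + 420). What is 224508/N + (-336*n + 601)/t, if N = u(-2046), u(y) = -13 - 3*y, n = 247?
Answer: 227455614641/6219184125 ≈ 36.573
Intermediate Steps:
N = 6125 (N = -13 - 3*(-2046) = -13 + 6138 = 6125)
t = 1015377 (t = 957*1061 = 1015377)
224508/N + (-336*n + 601)/t = 224508/6125 + (-336*247 + 601)/1015377 = 224508*(1/6125) + (-82992 + 601)*(1/1015377) = 224508/6125 - 82391*1/1015377 = 224508/6125 - 82391/1015377 = 227455614641/6219184125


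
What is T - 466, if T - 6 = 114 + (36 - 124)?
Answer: -434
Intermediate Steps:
T = 32 (T = 6 + (114 + (36 - 124)) = 6 + (114 - 88) = 6 + 26 = 32)
T - 466 = 32 - 466 = -434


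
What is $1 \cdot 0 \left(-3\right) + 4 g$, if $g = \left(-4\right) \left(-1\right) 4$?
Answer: $64$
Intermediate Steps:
$g = 16$ ($g = 4 \cdot 4 = 16$)
$1 \cdot 0 \left(-3\right) + 4 g = 1 \cdot 0 \left(-3\right) + 4 \cdot 16 = 0 \left(-3\right) + 64 = 0 + 64 = 64$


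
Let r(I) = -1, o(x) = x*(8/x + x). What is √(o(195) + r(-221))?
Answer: 4*√2377 ≈ 195.02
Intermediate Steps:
o(x) = x*(x + 8/x)
√(o(195) + r(-221)) = √((8 + 195²) - 1) = √((8 + 38025) - 1) = √(38033 - 1) = √38032 = 4*√2377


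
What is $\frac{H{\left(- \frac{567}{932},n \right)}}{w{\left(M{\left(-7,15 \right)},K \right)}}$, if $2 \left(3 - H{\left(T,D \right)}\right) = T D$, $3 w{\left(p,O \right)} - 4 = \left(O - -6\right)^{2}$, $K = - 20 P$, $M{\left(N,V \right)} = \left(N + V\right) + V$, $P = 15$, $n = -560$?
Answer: $- \frac{116973}{20140520} \approx -0.0058078$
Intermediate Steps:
$M{\left(N,V \right)} = N + 2 V$
$K = -300$ ($K = \left(-20\right) 15 = -300$)
$w{\left(p,O \right)} = \frac{4}{3} + \frac{\left(6 + O\right)^{2}}{3}$ ($w{\left(p,O \right)} = \frac{4}{3} + \frac{\left(O - -6\right)^{2}}{3} = \frac{4}{3} + \frac{\left(O + 6\right)^{2}}{3} = \frac{4}{3} + \frac{\left(6 + O\right)^{2}}{3}$)
$H{\left(T,D \right)} = 3 - \frac{D T}{2}$ ($H{\left(T,D \right)} = 3 - \frac{T D}{2} = 3 - \frac{D T}{2}$)
$\frac{H{\left(- \frac{567}{932},n \right)}}{w{\left(M{\left(-7,15 \right)},K \right)}} = \frac{3 - - 280 \left(- \frac{567}{932}\right)}{\frac{4}{3} + \frac{\left(6 - 300\right)^{2}}{3}} = \frac{3 - - 280 \left(\left(-567\right) \frac{1}{932}\right)}{\frac{4}{3} + \frac{\left(-294\right)^{2}}{3}} = \frac{3 - \left(-280\right) \left(- \frac{567}{932}\right)}{\frac{4}{3} + \frac{1}{3} \cdot 86436} = \frac{3 - \frac{39690}{233}}{\frac{4}{3} + 28812} = - \frac{38991}{233 \cdot \frac{86440}{3}} = \left(- \frac{38991}{233}\right) \frac{3}{86440} = - \frac{116973}{20140520}$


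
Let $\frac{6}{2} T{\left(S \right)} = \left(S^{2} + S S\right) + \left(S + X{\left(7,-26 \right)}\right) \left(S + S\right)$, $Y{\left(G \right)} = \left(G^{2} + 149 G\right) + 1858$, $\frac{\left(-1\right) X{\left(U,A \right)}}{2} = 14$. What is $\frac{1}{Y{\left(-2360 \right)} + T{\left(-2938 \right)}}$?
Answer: $\frac{1}{16783786} \approx 5.9581 \cdot 10^{-8}$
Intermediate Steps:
$X{\left(U,A \right)} = -28$ ($X{\left(U,A \right)} = \left(-2\right) 14 = -28$)
$Y{\left(G \right)} = 1858 + G^{2} + 149 G$
$T{\left(S \right)} = \frac{2 S^{2}}{3} + \frac{2 S \left(-28 + S\right)}{3}$ ($T{\left(S \right)} = \frac{\left(S^{2} + S S\right) + \left(S - 28\right) \left(S + S\right)}{3} = \frac{\left(S^{2} + S^{2}\right) + \left(-28 + S\right) 2 S}{3} = \frac{2 S^{2} + 2 S \left(-28 + S\right)}{3} = \frac{2 S^{2}}{3} + \frac{2 S \left(-28 + S\right)}{3}$)
$\frac{1}{Y{\left(-2360 \right)} + T{\left(-2938 \right)}} = \frac{1}{\left(1858 + \left(-2360\right)^{2} + 149 \left(-2360\right)\right) + \frac{4}{3} \left(-2938\right) \left(-14 - 2938\right)} = \frac{1}{\left(1858 + 5569600 - 351640\right) + \frac{4}{3} \left(-2938\right) \left(-2952\right)} = \frac{1}{5219818 + 11563968} = \frac{1}{16783786}$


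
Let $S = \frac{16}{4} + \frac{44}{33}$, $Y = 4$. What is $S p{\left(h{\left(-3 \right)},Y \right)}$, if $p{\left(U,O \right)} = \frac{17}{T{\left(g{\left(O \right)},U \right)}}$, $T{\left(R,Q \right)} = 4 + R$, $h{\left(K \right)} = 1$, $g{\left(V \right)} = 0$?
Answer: $\frac{68}{3} \approx 22.667$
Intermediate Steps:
$S = \frac{16}{3}$ ($S = 16 \cdot \frac{1}{4} + 44 \cdot \frac{1}{33} = 4 + \frac{4}{3} = \frac{16}{3} \approx 5.3333$)
$p{\left(U,O \right)} = \frac{17}{4}$ ($p{\left(U,O \right)} = \frac{17}{4 + 0} = \frac{17}{4}$)
$S p{\left(h{\left(-3 \right)},Y \right)} = \frac{16}{3} \cdot \frac{17}{4} = \frac{68}{3}$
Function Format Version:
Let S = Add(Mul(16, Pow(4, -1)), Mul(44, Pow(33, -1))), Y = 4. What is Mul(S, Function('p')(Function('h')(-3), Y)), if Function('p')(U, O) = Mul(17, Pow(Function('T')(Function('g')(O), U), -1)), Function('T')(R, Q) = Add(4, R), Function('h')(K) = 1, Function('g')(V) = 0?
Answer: Rational(68, 3) ≈ 22.667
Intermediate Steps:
S = Rational(16, 3) (S = Add(Mul(16, Rational(1, 4)), Mul(44, Rational(1, 33))) = Add(4, Rational(4, 3)) = Rational(16, 3) ≈ 5.3333)
Function('p')(U, O) = Rational(17, 4) (Function('p')(U, O) = Mul(17, Pow(Add(4, 0), -1)) = Mul(17, Pow(4, -1)) = Mul(17, Rational(1, 4)) = Rational(17, 4))
Mul(S, Function('p')(Function('h')(-3), Y)) = Mul(Rational(16, 3), Rational(17, 4)) = Rational(68, 3)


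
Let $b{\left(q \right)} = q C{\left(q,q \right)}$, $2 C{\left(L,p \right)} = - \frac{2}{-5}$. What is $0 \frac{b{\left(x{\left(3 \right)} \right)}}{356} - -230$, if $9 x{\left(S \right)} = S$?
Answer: $230$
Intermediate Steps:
$x{\left(S \right)} = \frac{S}{9}$
$C{\left(L,p \right)} = \frac{1}{5}$ ($C{\left(L,p \right)} = \frac{\left(-2\right) \frac{1}{-5}}{2} = \frac{\left(-2\right) \left(- \frac{1}{5}\right)}{2} = \frac{1}{2} \cdot \frac{2}{5} = \frac{1}{5}$)
$b{\left(q \right)} = \frac{q}{5}$ ($b{\left(q \right)} = q \frac{1}{5} = \frac{q}{5}$)
$0 \frac{b{\left(x{\left(3 \right)} \right)}}{356} - -230 = 0 \frac{\frac{1}{5} \cdot \frac{1}{9} \cdot 3}{356} - -230 = 0 \cdot \frac{1}{5} \cdot \frac{1}{3} \cdot \frac{1}{356} + 230 = 0 \cdot \frac{1}{15} \cdot \frac{1}{356} + 230 = 0 \cdot \frac{1}{5340} + 230 = 0 + 230 = 230$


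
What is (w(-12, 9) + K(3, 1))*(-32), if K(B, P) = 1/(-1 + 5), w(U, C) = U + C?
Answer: 88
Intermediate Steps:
w(U, C) = C + U
K(B, P) = ¼ (K(B, P) = 1/4 = ¼)
(w(-12, 9) + K(3, 1))*(-32) = ((9 - 12) + ¼)*(-32) = (-3 + ¼)*(-32) = -11/4*(-32) = 88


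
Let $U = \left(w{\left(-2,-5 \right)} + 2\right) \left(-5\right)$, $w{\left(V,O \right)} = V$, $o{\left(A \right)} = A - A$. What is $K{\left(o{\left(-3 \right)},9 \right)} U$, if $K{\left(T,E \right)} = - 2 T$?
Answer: $0$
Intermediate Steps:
$o{\left(A \right)} = 0$
$U = 0$ ($U = \left(-2 + 2\right) \left(-5\right) = 0 \left(-5\right) = 0$)
$K{\left(o{\left(-3 \right)},9 \right)} U = \left(-2\right) 0 \cdot 0 = 0 \cdot 0 = 0$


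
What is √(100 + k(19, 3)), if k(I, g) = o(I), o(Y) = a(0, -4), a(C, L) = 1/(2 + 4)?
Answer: √3606/6 ≈ 10.008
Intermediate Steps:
a(C, L) = ⅙ (a(C, L) = 1/6 = ⅙)
o(Y) = ⅙
k(I, g) = ⅙
√(100 + k(19, 3)) = √(100 + ⅙) = √(601/6) = √3606/6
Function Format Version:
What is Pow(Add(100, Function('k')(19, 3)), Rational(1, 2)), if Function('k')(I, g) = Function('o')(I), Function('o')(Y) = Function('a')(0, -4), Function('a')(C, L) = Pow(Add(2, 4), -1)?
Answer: Mul(Rational(1, 6), Pow(3606, Rational(1, 2))) ≈ 10.008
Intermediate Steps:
Function('a')(C, L) = Rational(1, 6) (Function('a')(C, L) = Pow(6, -1) = Rational(1, 6))
Function('o')(Y) = Rational(1, 6)
Function('k')(I, g) = Rational(1, 6)
Pow(Add(100, Function('k')(19, 3)), Rational(1, 2)) = Pow(Add(100, Rational(1, 6)), Rational(1, 2)) = Pow(Rational(601, 6), Rational(1, 2)) = Mul(Rational(1, 6), Pow(3606, Rational(1, 2)))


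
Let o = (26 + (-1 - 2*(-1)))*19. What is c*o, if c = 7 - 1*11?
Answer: -2052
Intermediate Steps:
o = 513 (o = (26 + (-1 + 2))*19 = (26 + 1)*19 = 27*19 = 513)
c = -4 (c = 7 - 11 = -4)
c*o = -4*513 = -2052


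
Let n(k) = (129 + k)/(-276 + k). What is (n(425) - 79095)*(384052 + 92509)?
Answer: -5616081237161/149 ≈ -3.7692e+10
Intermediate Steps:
n(k) = (129 + k)/(-276 + k)
(n(425) - 79095)*(384052 + 92509) = ((129 + 425)/(-276 + 425) - 79095)*(384052 + 92509) = (554/149 - 79095)*476561 = -11784601/149*476561 = -5616081237161/149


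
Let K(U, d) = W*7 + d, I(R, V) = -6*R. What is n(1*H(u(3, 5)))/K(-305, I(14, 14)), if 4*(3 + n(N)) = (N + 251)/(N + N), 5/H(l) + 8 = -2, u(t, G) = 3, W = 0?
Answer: 25/32 ≈ 0.78125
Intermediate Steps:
H(l) = -1/2 (H(l) = 5/(-8 - 2) = 5/(-10) = 5*(-1/10) = -1/2)
K(U, d) = d (K(U, d) = 0*7 + d = 0 + d = d)
n(N) = -3 + (251 + N)/(8*N) (n(N) = -3 + ((N + 251)/(N + N))/4 = -3 + ((251 + N)/((2*N)))/4 = -3 + ((251 + N)*(1/(2*N)))/4 = -3 + ((251 + N)/(2*N))/4 = -3 + (251 + N)/(8*N))
n(1*H(u(3, 5)))/K(-305, I(14, 14)) = ((251 - 23*(-1)/2)/(8*((1*(-1/2)))))/((-6*14)) = ((251 - 23*(-1/2))/(8*(-1/2)))/(-84) = ((1/8)*(-2)*(251 + 23/2))*(-1/84) = ((1/8)*(-2)*(525/2))*(-1/84) = -525/8*(-1/84) = 25/32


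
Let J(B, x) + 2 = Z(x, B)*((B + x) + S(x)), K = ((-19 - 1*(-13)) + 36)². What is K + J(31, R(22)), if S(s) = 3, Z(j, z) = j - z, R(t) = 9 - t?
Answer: -26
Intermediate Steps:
K = 900 (K = ((-19 + 13) + 36)² = (-6 + 36)² = 30² = 900)
J(B, x) = -2 + (x - B)*(3 + B + x) (J(B, x) = -2 + (x - B)*((B + x) + 3) = -2 + (x - B)*(3 + B + x))
K + J(31, R(22)) = 900 + (-2 + (9 - 1*22)² - 1*31² - 3*31 + 3*(9 - 1*22)) = 900 + (-2 + (9 - 22)² - 1*961 - 93 + 3*(9 - 22)) = 900 + (-2 + (-13)² - 961 - 93 + 3*(-13)) = 900 + (-2 + 169 - 961 - 93 - 39) = 900 - 926 = -26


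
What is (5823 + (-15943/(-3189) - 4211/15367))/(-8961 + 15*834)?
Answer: 285589795951/173920033287 ≈ 1.6421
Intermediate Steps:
(5823 + (-15943/(-3189) - 4211/15367))/(-8961 + 15*834) = (5823 + (-15943*(-1/3189) - 4211*1/15367))/(-8961 + 12510) = (5823 + (15943/3189 - 4211/15367))/3549 = (5823 + 231567202/49005363)*(1/3549) = (285589795951/49005363)*(1/3549) = 285589795951/173920033287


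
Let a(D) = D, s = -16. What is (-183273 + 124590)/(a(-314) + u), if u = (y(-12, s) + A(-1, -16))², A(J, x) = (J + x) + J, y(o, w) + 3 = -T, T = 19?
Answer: -58683/1286 ≈ -45.632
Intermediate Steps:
y(o, w) = -22 (y(o, w) = -3 - 1*19 = -3 - 19 = -22)
A(J, x) = x + 2*J
u = 1600 (u = (-22 + (-16 + 2*(-1)))² = (-22 + (-16 - 2))² = (-22 - 18)² = (-40)² = 1600)
(-183273 + 124590)/(a(-314) + u) = (-183273 + 124590)/(-314 + 1600) = -58683/1286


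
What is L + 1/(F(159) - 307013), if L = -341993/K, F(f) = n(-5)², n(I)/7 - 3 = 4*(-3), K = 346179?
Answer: -103639272871/104907468876 ≈ -0.98791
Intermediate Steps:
n(I) = -63 (n(I) = 21 + 7*(4*(-3)) = 21 + 7*(-12) = 21 - 84 = -63)
F(f) = 3969 (F(f) = (-63)² = 3969)
L = -341993/346179 ≈ -0.98791
L + 1/(F(159) - 307013) = -341993/346179 + 1/(3969 - 307013) = -341993/346179 + 1/(-303044) = -341993/346179 - 1/303044 = -103639272871/104907468876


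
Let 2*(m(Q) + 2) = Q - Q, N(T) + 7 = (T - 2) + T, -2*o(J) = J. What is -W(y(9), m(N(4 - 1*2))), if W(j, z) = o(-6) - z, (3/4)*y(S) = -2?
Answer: -5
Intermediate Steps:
o(J) = -J/2
N(T) = -9 + 2*T (N(T) = -7 + ((T - 2) + T) = -7 + ((-2 + T) + T) = -7 + (-2 + 2*T) = -9 + 2*T)
y(S) = -8/3 (y(S) = (4/3)*(-2) = -8/3)
m(Q) = -2 (m(Q) = -2 + (Q - Q)/2 = -2 + (1/2)*0 = -2 + 0 = -2)
W(j, z) = 3 - z (W(j, z) = -1/2*(-6) - z = 3 - z)
-W(y(9), m(N(4 - 1*2))) = -(3 - 1*(-2)) = -(3 + 2) = -1*5 = -5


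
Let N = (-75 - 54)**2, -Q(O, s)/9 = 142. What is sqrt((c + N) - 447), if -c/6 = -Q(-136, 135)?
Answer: 7*sqrt(174) ≈ 92.336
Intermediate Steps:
Q(O, s) = -1278 (Q(O, s) = -9*142 = -1278)
N = 16641 (N = (-129)**2 = 16641)
c = -7668 (c = -(-6)*(-1278) = -6*1278 = -7668)
sqrt((c + N) - 447) = sqrt((-7668 + 16641) - 447) = sqrt(8973 - 447) = sqrt(8526) = 7*sqrt(174)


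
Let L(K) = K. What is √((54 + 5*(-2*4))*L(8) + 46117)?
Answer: √46229 ≈ 215.01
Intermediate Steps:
√((54 + 5*(-2*4))*L(8) + 46117) = √((54 + 5*(-2*4))*8 + 46117) = √((54 + 5*(-8))*8 + 46117) = √((54 - 40)*8 + 46117) = √(14*8 + 46117) = √(112 + 46117) = √46229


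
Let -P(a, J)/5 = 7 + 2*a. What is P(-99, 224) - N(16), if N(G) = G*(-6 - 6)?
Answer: 1147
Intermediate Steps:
N(G) = -12*G (N(G) = G*(-12) = -12*G)
P(a, J) = -35 - 10*a (P(a, J) = -5*(7 + 2*a) = -35 - 10*a)
P(-99, 224) - N(16) = (-35 - 10*(-99)) - (-12)*16 = (-35 + 990) - 1*(-192) = 955 + 192 = 1147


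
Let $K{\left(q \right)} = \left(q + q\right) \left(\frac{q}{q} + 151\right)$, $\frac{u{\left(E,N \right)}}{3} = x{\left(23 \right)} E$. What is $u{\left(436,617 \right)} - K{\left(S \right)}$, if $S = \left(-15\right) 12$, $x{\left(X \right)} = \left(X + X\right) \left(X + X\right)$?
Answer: $2822448$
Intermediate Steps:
$x{\left(X \right)} = 4 X^{2}$ ($x{\left(X \right)} = 2 X 2 X = 4 X^{2}$)
$u{\left(E,N \right)} = 6348 E$ ($u{\left(E,N \right)} = 3 \cdot 4 \cdot 23^{2} E = 3 \cdot 4 \cdot 529 E = 3 \cdot 2116 E = 6348 E$)
$S = -180$
$K{\left(q \right)} = 304 q$ ($K{\left(q \right)} = 2 q \left(1 + 151\right) = 2 q 152 = 304 q$)
$u{\left(436,617 \right)} - K{\left(S \right)} = 6348 \cdot 436 - 304 \left(-180\right) = 2767728 - -54720 = 2767728 + 54720 = 2822448$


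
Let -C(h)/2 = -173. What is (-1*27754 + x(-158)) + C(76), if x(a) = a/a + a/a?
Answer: -27406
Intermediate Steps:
C(h) = 346 (C(h) = -2*(-173) = 346)
x(a) = 2 (x(a) = 1 + 1 = 2)
(-1*27754 + x(-158)) + C(76) = (-1*27754 + 2) + 346 = (-27754 + 2) + 346 = -27752 + 346 = -27406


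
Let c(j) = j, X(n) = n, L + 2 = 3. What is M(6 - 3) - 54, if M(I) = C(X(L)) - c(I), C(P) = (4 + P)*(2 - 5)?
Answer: -72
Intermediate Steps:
L = 1 (L = -2 + 3 = 1)
C(P) = -12 - 3*P (C(P) = (4 + P)*(-3) = -12 - 3*P)
M(I) = -15 - I (M(I) = (-12 - 3*1) - I = (-12 - 3) - I = -15 - I)
M(6 - 3) - 54 = (-15 - (6 - 3)) - 54 = (-15 - 1*3) - 54 = (-15 - 3) - 54 = -18 - 54 = -72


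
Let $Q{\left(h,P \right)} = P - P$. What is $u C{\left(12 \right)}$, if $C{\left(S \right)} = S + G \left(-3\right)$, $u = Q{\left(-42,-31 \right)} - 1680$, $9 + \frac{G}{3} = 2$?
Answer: $-126000$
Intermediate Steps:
$G = -21$ ($G = -27 + 3 \cdot 2 = -27 + 6 = -21$)
$Q{\left(h,P \right)} = 0$
$u = -1680$ ($u = 0 - 1680 = -1680$)
$C{\left(S \right)} = 63 + S$ ($C{\left(S \right)} = S - -63 = S + 63 = 63 + S$)
$u C{\left(12 \right)} = - 1680 \left(63 + 12\right) = \left(-1680\right) 75 = -126000$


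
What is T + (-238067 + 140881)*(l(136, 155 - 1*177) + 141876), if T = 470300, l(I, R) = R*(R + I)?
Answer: -13544148148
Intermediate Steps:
l(I, R) = R*(I + R)
T + (-238067 + 140881)*(l(136, 155 - 1*177) + 141876) = 470300 + (-238067 + 140881)*((155 - 1*177)*(136 + (155 - 1*177)) + 141876) = 470300 - 97186*((155 - 177)*(136 + (155 - 177)) + 141876) = 470300 - 97186*(-22*(136 - 22) + 141876) = 470300 - 97186*(-22*114 + 141876) = 470300 - 97186*(-2508 + 141876) = 470300 - 97186*139368 = 470300 - 13544618448 = -13544148148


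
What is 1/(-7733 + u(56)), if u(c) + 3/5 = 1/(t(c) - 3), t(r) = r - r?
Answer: -15/116009 ≈ -0.00012930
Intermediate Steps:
t(r) = 0
u(c) = -14/15 (u(c) = -⅗ + 1/(0 - 3) = -⅗ + 1/(-3) = -⅗ - ⅓ = -14/15)
1/(-7733 + u(56)) = 1/(-7733 - 14/15) = 1/(-116009/15) = -15/116009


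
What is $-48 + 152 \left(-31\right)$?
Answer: $-4760$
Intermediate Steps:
$-48 + 152 \left(-31\right) = -48 - 4712 = -4760$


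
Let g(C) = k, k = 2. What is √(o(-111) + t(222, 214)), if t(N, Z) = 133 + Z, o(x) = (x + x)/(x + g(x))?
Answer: √4146905/109 ≈ 18.683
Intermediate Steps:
g(C) = 2
o(x) = 2*x/(2 + x) (o(x) = (x + x)/(x + 2) = (2*x)/(2 + x) = 2*x/(2 + x))
√(o(-111) + t(222, 214)) = √(2*(-111)/(2 - 111) + (133 + 214)) = √(2*(-111)/(-109) + 347) = √(2*(-111)*(-1/109) + 347) = √(222/109 + 347) = √(38045/109) = √4146905/109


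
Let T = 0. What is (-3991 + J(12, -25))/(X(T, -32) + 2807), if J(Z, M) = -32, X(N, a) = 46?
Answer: -447/317 ≈ -1.4101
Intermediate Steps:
(-3991 + J(12, -25))/(X(T, -32) + 2807) = (-3991 - 32)/(46 + 2807) = -4023/2853 = -4023*1/2853 = -447/317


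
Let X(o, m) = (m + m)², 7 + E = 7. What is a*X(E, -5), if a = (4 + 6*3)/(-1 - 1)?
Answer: -1100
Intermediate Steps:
E = 0 (E = -7 + 7 = 0)
a = -11 (a = (4 + 18)/(-2) = 22*(-½) = -11)
X(o, m) = 4*m² (X(o, m) = (2*m)² = 4*m²)
a*X(E, -5) = -44*(-5)² = -44*25 = -11*100 = -1100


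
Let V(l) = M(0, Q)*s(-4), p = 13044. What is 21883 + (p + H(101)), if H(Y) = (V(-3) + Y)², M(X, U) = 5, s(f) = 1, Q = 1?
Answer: 46163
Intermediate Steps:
V(l) = 5 (V(l) = 5*1 = 5)
H(Y) = (5 + Y)²
21883 + (p + H(101)) = 21883 + (13044 + (5 + 101)²) = 21883 + (13044 + 106²) = 21883 + (13044 + 11236) = 21883 + 24280 = 46163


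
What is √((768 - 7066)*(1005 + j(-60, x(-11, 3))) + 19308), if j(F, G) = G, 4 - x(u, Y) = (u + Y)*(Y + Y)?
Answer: I*√6637678 ≈ 2576.4*I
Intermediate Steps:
x(u, Y) = 4 - 2*Y*(Y + u) (x(u, Y) = 4 - (u + Y)*(Y + Y) = 4 - (Y + u)*2*Y = 4 - 2*Y*(Y + u))
√((768 - 7066)*(1005 + j(-60, x(-11, 3))) + 19308) = √((768 - 7066)*(1005 + (4 - 2*3² - 2*3*(-11))) + 19308) = √(-6298*(1005 + (4 - 2*9 + 66)) + 19308) = √(-6298*(1005 + (4 - 18 + 66)) + 19308) = √(-6298*(1005 + 52) + 19308) = √(-6298*1057 + 19308) = √(-6656986 + 19308) = √(-6637678) = I*√6637678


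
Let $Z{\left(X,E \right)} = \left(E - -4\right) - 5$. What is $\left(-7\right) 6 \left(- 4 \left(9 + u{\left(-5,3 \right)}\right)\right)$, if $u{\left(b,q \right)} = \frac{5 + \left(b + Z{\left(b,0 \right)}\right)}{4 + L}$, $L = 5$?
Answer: $\frac{4480}{3} \approx 1493.3$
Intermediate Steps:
$Z{\left(X,E \right)} = -1 + E$ ($Z{\left(X,E \right)} = \left(E + 4\right) - 5 = \left(4 + E\right) - 5 = -1 + E$)
$u{\left(b,q \right)} = \frac{4}{9} + \frac{b}{9}$ ($u{\left(b,q \right)} = \frac{5 + \left(b + \left(-1 + 0\right)\right)}{4 + 5} = \frac{5 + \left(b - 1\right)}{9} = \left(5 + \left(-1 + b\right)\right) \frac{1}{9} = \left(4 + b\right) \frac{1}{9} = \frac{4}{9} + \frac{b}{9}$)
$\left(-7\right) 6 \left(- 4 \left(9 + u{\left(-5,3 \right)}\right)\right) = \left(-7\right) 6 \left(- 4 \left(9 + \left(\frac{4}{9} + \frac{1}{9} \left(-5\right)\right)\right)\right) = - 42 \left(- 4 \left(9 + \left(\frac{4}{9} - \frac{5}{9}\right)\right)\right) = - 42 \left(- 4 \left(9 - \frac{1}{9}\right)\right) = - 42 \left(\left(-4\right) \frac{80}{9}\right) = \left(-42\right) \left(- \frac{320}{9}\right) = \frac{4480}{3}$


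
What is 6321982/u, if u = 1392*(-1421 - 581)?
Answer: -3160991/1393392 ≈ -2.2686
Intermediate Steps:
u = -2786784 (u = 1392*(-2002) = -2786784)
6321982/u = 6321982/(-2786784) = 6321982*(-1/2786784) = -3160991/1393392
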